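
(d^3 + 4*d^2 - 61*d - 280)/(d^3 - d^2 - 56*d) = (d + 5)/d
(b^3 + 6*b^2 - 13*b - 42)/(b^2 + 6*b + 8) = (b^2 + 4*b - 21)/(b + 4)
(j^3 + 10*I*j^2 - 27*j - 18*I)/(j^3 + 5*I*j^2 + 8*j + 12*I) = (j + 3*I)/(j - 2*I)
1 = 1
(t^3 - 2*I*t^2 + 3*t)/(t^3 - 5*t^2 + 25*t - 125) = t*(t^2 - 2*I*t + 3)/(t^3 - 5*t^2 + 25*t - 125)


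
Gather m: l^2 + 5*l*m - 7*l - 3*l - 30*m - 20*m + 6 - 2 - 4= l^2 - 10*l + m*(5*l - 50)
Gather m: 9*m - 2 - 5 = 9*m - 7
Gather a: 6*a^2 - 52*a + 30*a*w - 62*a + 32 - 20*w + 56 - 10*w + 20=6*a^2 + a*(30*w - 114) - 30*w + 108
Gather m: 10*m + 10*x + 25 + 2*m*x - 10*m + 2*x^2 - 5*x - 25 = 2*m*x + 2*x^2 + 5*x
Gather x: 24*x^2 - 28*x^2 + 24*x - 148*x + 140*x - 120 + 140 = -4*x^2 + 16*x + 20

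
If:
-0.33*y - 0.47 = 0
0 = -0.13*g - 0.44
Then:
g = -3.38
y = -1.42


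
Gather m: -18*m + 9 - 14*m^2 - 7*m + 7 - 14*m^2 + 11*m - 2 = -28*m^2 - 14*m + 14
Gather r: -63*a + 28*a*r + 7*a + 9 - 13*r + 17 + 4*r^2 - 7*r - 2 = -56*a + 4*r^2 + r*(28*a - 20) + 24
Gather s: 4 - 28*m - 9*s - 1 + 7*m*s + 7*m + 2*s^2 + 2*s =-21*m + 2*s^2 + s*(7*m - 7) + 3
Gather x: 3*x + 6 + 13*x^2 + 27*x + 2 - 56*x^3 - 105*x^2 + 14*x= -56*x^3 - 92*x^2 + 44*x + 8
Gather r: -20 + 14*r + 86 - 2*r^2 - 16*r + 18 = -2*r^2 - 2*r + 84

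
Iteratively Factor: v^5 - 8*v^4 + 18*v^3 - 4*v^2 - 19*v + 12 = (v - 1)*(v^4 - 7*v^3 + 11*v^2 + 7*v - 12) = (v - 1)^2*(v^3 - 6*v^2 + 5*v + 12) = (v - 3)*(v - 1)^2*(v^2 - 3*v - 4) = (v - 3)*(v - 1)^2*(v + 1)*(v - 4)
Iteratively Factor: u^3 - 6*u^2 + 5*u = (u - 1)*(u^2 - 5*u) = (u - 5)*(u - 1)*(u)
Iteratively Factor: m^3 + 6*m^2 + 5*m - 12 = (m + 3)*(m^2 + 3*m - 4) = (m - 1)*(m + 3)*(m + 4)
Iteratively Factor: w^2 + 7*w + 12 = (w + 4)*(w + 3)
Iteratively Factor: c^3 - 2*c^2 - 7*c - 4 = (c - 4)*(c^2 + 2*c + 1) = (c - 4)*(c + 1)*(c + 1)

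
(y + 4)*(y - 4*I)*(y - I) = y^3 + 4*y^2 - 5*I*y^2 - 4*y - 20*I*y - 16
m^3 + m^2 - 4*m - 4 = (m - 2)*(m + 1)*(m + 2)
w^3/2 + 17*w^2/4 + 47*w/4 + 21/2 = (w/2 + 1)*(w + 3)*(w + 7/2)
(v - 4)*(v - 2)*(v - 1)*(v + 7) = v^4 - 35*v^2 + 90*v - 56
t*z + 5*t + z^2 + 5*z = (t + z)*(z + 5)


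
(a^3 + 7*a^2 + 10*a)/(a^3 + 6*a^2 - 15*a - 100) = a*(a + 2)/(a^2 + a - 20)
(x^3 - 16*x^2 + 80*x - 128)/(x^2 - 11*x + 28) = (x^2 - 12*x + 32)/(x - 7)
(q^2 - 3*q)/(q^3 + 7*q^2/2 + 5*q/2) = 2*(q - 3)/(2*q^2 + 7*q + 5)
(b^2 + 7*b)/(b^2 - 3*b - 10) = b*(b + 7)/(b^2 - 3*b - 10)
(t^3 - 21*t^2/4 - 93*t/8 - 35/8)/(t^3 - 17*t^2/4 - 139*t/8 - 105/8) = (2*t + 1)/(2*t + 3)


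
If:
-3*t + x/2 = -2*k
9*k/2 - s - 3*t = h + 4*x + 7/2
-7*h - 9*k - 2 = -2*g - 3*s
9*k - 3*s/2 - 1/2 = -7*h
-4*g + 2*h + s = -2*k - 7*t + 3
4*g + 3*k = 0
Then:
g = -2185/13896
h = 1417/6948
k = 2185/10422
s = 19555/10422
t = -55/1158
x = -5855/5211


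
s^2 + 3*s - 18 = (s - 3)*(s + 6)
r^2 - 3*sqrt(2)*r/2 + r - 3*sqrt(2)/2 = (r + 1)*(r - 3*sqrt(2)/2)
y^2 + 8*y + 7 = (y + 1)*(y + 7)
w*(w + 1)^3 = w^4 + 3*w^3 + 3*w^2 + w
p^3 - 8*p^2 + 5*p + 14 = (p - 7)*(p - 2)*(p + 1)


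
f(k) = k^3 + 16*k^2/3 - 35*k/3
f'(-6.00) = 32.33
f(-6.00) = 46.00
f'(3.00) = 47.33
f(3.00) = 40.00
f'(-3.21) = -14.99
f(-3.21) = 59.33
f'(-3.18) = -15.25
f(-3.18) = 58.88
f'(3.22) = 53.79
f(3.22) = 51.12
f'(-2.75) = -18.31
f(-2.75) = 51.62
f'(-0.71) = -17.73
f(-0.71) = 10.61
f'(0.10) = -10.57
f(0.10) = -1.11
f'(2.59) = 36.08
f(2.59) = 22.93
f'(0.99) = 1.83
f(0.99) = -5.35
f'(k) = 3*k^2 + 32*k/3 - 35/3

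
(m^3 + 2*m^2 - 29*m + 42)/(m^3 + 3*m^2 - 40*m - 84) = (m^2 - 5*m + 6)/(m^2 - 4*m - 12)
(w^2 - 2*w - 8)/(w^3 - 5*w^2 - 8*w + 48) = (w + 2)/(w^2 - w - 12)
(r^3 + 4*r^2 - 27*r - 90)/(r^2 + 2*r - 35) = (r^2 + 9*r + 18)/(r + 7)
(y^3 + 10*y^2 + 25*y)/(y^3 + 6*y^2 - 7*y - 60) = y*(y + 5)/(y^2 + y - 12)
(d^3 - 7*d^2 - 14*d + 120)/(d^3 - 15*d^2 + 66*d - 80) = (d^2 - 2*d - 24)/(d^2 - 10*d + 16)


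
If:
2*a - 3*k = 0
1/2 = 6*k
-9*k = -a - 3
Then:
No Solution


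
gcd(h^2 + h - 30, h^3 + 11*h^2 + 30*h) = h + 6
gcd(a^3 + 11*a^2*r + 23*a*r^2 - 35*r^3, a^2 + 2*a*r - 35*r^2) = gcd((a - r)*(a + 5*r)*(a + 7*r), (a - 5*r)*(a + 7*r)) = a + 7*r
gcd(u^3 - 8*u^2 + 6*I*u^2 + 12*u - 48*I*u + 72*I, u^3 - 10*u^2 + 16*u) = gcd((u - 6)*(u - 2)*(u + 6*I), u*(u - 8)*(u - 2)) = u - 2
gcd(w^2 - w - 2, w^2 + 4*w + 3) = w + 1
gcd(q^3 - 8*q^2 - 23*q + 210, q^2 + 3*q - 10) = q + 5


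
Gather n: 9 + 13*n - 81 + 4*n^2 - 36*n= 4*n^2 - 23*n - 72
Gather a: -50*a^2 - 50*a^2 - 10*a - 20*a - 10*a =-100*a^2 - 40*a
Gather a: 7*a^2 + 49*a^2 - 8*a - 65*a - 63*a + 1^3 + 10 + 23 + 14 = 56*a^2 - 136*a + 48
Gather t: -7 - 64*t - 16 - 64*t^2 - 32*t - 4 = -64*t^2 - 96*t - 27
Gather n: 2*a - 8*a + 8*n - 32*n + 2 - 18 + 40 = -6*a - 24*n + 24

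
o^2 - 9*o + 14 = (o - 7)*(o - 2)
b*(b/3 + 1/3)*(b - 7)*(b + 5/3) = b^4/3 - 13*b^3/9 - 17*b^2/3 - 35*b/9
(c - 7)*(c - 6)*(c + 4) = c^3 - 9*c^2 - 10*c + 168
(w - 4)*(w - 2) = w^2 - 6*w + 8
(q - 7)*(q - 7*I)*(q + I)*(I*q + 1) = I*q^4 + 7*q^3 - 7*I*q^3 - 49*q^2 + I*q^2 + 7*q - 7*I*q - 49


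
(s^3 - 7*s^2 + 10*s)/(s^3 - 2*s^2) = (s - 5)/s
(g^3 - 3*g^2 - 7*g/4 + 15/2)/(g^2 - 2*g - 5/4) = (2*g^2 - g - 6)/(2*g + 1)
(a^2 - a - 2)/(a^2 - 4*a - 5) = (a - 2)/(a - 5)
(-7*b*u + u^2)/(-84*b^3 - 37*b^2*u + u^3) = u/(12*b^2 + 7*b*u + u^2)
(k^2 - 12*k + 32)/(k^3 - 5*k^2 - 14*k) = (-k^2 + 12*k - 32)/(k*(-k^2 + 5*k + 14))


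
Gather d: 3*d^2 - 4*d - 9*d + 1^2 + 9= 3*d^2 - 13*d + 10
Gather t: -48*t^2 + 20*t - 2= -48*t^2 + 20*t - 2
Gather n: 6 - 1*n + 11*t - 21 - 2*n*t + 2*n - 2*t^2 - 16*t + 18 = n*(1 - 2*t) - 2*t^2 - 5*t + 3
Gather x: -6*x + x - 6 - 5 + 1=-5*x - 10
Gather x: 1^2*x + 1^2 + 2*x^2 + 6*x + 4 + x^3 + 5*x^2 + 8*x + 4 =x^3 + 7*x^2 + 15*x + 9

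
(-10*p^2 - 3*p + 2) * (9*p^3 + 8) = -90*p^5 - 27*p^4 + 18*p^3 - 80*p^2 - 24*p + 16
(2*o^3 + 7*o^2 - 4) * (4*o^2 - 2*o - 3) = 8*o^5 + 24*o^4 - 20*o^3 - 37*o^2 + 8*o + 12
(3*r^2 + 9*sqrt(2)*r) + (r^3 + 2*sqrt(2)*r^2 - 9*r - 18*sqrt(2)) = r^3 + 2*sqrt(2)*r^2 + 3*r^2 - 9*r + 9*sqrt(2)*r - 18*sqrt(2)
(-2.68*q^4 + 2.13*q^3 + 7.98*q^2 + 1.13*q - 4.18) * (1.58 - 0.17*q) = 0.4556*q^5 - 4.5965*q^4 + 2.0088*q^3 + 12.4163*q^2 + 2.496*q - 6.6044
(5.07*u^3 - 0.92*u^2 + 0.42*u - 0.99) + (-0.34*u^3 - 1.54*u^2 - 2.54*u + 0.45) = 4.73*u^3 - 2.46*u^2 - 2.12*u - 0.54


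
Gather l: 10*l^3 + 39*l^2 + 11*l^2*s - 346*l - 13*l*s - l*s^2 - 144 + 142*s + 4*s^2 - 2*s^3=10*l^3 + l^2*(11*s + 39) + l*(-s^2 - 13*s - 346) - 2*s^3 + 4*s^2 + 142*s - 144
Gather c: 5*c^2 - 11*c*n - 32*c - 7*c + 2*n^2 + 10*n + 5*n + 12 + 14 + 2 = 5*c^2 + c*(-11*n - 39) + 2*n^2 + 15*n + 28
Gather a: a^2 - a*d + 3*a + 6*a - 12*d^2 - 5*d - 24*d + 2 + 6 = a^2 + a*(9 - d) - 12*d^2 - 29*d + 8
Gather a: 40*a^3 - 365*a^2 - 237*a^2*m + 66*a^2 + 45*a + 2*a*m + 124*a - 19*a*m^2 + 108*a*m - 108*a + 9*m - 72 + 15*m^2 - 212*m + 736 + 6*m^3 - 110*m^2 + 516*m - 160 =40*a^3 + a^2*(-237*m - 299) + a*(-19*m^2 + 110*m + 61) + 6*m^3 - 95*m^2 + 313*m + 504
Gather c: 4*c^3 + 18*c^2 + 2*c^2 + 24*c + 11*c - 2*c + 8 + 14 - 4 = 4*c^3 + 20*c^2 + 33*c + 18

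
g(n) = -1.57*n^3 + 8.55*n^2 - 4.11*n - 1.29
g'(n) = -4.71*n^2 + 17.1*n - 4.11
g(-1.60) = 33.60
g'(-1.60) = -43.53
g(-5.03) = 435.51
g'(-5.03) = -209.29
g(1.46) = 6.05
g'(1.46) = 10.82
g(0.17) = -1.75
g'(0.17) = -1.34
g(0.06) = -1.51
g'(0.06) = -3.10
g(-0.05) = -1.06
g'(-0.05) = -4.98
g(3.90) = 19.60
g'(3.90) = -9.06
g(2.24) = 14.76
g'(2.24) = 10.56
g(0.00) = -1.29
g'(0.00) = -4.11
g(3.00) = 20.94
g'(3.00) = 4.80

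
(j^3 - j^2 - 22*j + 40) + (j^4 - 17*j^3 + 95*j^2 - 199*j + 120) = j^4 - 16*j^3 + 94*j^2 - 221*j + 160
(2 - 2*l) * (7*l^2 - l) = -14*l^3 + 16*l^2 - 2*l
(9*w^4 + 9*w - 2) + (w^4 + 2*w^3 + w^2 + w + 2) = 10*w^4 + 2*w^3 + w^2 + 10*w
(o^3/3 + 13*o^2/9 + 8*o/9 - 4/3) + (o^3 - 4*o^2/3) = 4*o^3/3 + o^2/9 + 8*o/9 - 4/3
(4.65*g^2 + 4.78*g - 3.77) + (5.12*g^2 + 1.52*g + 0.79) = 9.77*g^2 + 6.3*g - 2.98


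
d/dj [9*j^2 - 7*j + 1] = 18*j - 7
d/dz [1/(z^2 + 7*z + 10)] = (-2*z - 7)/(z^2 + 7*z + 10)^2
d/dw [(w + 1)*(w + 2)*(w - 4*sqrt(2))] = 3*w^2 - 8*sqrt(2)*w + 6*w - 12*sqrt(2) + 2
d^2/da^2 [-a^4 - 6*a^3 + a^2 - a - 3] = -12*a^2 - 36*a + 2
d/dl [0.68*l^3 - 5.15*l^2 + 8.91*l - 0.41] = 2.04*l^2 - 10.3*l + 8.91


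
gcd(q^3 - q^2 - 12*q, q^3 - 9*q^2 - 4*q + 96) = q^2 - q - 12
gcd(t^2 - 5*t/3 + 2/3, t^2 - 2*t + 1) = t - 1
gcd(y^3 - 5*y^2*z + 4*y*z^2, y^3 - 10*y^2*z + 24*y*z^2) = y^2 - 4*y*z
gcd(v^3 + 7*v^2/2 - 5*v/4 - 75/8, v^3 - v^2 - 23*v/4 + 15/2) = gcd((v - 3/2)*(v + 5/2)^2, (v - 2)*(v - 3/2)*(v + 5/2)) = v^2 + v - 15/4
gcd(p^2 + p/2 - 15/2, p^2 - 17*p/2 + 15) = p - 5/2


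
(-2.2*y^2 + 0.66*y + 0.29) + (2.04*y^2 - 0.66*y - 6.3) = -0.16*y^2 - 6.01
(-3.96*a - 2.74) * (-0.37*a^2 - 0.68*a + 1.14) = 1.4652*a^3 + 3.7066*a^2 - 2.6512*a - 3.1236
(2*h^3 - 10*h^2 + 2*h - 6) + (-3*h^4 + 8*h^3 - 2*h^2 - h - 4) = -3*h^4 + 10*h^3 - 12*h^2 + h - 10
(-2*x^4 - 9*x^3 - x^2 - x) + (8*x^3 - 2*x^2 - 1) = -2*x^4 - x^3 - 3*x^2 - x - 1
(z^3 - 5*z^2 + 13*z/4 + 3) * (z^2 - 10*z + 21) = z^5 - 15*z^4 + 297*z^3/4 - 269*z^2/2 + 153*z/4 + 63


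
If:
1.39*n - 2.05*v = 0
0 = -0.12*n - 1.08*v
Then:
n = 0.00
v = 0.00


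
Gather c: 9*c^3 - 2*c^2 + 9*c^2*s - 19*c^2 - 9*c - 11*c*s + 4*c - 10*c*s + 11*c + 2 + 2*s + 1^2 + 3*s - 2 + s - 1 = 9*c^3 + c^2*(9*s - 21) + c*(6 - 21*s) + 6*s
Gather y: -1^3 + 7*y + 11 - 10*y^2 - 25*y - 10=-10*y^2 - 18*y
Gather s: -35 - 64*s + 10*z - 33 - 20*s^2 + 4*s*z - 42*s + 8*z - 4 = -20*s^2 + s*(4*z - 106) + 18*z - 72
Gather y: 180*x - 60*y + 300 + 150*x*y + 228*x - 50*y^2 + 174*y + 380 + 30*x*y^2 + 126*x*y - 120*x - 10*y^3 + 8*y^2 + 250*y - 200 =288*x - 10*y^3 + y^2*(30*x - 42) + y*(276*x + 364) + 480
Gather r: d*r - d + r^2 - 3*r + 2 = -d + r^2 + r*(d - 3) + 2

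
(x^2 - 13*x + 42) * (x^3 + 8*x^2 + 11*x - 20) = x^5 - 5*x^4 - 51*x^3 + 173*x^2 + 722*x - 840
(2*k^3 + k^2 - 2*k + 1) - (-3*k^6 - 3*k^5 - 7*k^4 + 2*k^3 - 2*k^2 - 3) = 3*k^6 + 3*k^5 + 7*k^4 + 3*k^2 - 2*k + 4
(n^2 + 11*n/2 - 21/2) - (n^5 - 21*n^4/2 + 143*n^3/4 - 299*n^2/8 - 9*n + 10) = -n^5 + 21*n^4/2 - 143*n^3/4 + 307*n^2/8 + 29*n/2 - 41/2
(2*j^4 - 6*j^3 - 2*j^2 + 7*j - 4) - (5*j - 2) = 2*j^4 - 6*j^3 - 2*j^2 + 2*j - 2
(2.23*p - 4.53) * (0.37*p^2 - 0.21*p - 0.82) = 0.8251*p^3 - 2.1444*p^2 - 0.8773*p + 3.7146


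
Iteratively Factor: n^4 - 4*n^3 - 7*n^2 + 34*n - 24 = (n - 4)*(n^3 - 7*n + 6) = (n - 4)*(n - 1)*(n^2 + n - 6) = (n - 4)*(n - 2)*(n - 1)*(n + 3)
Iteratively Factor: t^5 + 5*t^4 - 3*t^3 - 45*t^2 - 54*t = (t)*(t^4 + 5*t^3 - 3*t^2 - 45*t - 54) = t*(t - 3)*(t^3 + 8*t^2 + 21*t + 18) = t*(t - 3)*(t + 2)*(t^2 + 6*t + 9) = t*(t - 3)*(t + 2)*(t + 3)*(t + 3)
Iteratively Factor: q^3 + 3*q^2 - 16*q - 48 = (q + 4)*(q^2 - q - 12) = (q - 4)*(q + 4)*(q + 3)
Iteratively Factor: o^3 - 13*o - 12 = (o - 4)*(o^2 + 4*o + 3) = (o - 4)*(o + 3)*(o + 1)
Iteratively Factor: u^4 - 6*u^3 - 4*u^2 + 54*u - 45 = (u - 5)*(u^3 - u^2 - 9*u + 9) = (u - 5)*(u - 3)*(u^2 + 2*u - 3) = (u - 5)*(u - 3)*(u + 3)*(u - 1)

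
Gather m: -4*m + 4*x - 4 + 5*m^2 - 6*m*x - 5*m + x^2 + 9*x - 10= 5*m^2 + m*(-6*x - 9) + x^2 + 13*x - 14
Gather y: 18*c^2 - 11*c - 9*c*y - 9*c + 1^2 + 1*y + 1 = 18*c^2 - 20*c + y*(1 - 9*c) + 2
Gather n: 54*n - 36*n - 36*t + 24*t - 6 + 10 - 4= 18*n - 12*t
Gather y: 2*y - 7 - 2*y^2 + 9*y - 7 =-2*y^2 + 11*y - 14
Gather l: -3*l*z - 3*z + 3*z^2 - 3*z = -3*l*z + 3*z^2 - 6*z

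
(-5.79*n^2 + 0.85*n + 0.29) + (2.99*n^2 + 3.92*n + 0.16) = -2.8*n^2 + 4.77*n + 0.45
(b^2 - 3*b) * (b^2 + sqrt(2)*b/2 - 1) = b^4 - 3*b^3 + sqrt(2)*b^3/2 - 3*sqrt(2)*b^2/2 - b^2 + 3*b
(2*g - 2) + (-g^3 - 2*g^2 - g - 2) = -g^3 - 2*g^2 + g - 4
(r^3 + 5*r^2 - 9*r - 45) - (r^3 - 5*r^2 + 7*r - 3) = 10*r^2 - 16*r - 42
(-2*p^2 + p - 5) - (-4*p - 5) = -2*p^2 + 5*p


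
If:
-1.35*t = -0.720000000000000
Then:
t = 0.53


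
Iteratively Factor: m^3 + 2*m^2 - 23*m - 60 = (m + 3)*(m^2 - m - 20) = (m + 3)*(m + 4)*(m - 5)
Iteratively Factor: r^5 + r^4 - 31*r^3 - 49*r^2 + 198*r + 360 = (r + 2)*(r^4 - r^3 - 29*r^2 + 9*r + 180) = (r - 3)*(r + 2)*(r^3 + 2*r^2 - 23*r - 60) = (r - 3)*(r + 2)*(r + 4)*(r^2 - 2*r - 15) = (r - 5)*(r - 3)*(r + 2)*(r + 4)*(r + 3)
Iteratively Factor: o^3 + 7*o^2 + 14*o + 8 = (o + 2)*(o^2 + 5*o + 4) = (o + 1)*(o + 2)*(o + 4)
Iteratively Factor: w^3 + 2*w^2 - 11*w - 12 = (w + 4)*(w^2 - 2*w - 3) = (w + 1)*(w + 4)*(w - 3)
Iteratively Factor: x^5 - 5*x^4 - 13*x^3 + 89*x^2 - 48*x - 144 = (x - 3)*(x^4 - 2*x^3 - 19*x^2 + 32*x + 48) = (x - 3)*(x + 1)*(x^3 - 3*x^2 - 16*x + 48) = (x - 3)^2*(x + 1)*(x^2 - 16) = (x - 4)*(x - 3)^2*(x + 1)*(x + 4)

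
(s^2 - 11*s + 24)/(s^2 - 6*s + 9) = (s - 8)/(s - 3)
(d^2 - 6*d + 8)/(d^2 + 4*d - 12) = (d - 4)/(d + 6)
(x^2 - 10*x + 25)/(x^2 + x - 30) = (x - 5)/(x + 6)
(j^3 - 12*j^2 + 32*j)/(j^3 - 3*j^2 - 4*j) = (j - 8)/(j + 1)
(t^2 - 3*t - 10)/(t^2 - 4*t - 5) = (t + 2)/(t + 1)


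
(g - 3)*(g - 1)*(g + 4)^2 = g^4 + 4*g^3 - 13*g^2 - 40*g + 48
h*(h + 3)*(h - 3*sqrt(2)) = h^3 - 3*sqrt(2)*h^2 + 3*h^2 - 9*sqrt(2)*h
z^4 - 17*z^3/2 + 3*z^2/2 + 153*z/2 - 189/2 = (z - 7)*(z - 3)*(z - 3/2)*(z + 3)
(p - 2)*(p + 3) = p^2 + p - 6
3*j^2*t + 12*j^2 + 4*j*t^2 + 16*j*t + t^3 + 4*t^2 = (j + t)*(3*j + t)*(t + 4)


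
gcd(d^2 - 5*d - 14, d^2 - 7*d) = d - 7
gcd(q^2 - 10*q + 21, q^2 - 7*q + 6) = 1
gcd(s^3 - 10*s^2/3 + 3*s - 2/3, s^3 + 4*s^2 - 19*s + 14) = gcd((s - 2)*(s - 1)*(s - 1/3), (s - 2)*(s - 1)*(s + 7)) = s^2 - 3*s + 2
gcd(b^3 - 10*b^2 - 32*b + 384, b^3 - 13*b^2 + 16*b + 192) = b^2 - 16*b + 64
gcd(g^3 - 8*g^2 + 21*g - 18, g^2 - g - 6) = g - 3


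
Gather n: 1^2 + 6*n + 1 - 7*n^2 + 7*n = -7*n^2 + 13*n + 2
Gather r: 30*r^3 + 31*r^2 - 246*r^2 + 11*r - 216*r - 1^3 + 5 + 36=30*r^3 - 215*r^2 - 205*r + 40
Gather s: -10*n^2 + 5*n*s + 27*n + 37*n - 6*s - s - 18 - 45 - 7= -10*n^2 + 64*n + s*(5*n - 7) - 70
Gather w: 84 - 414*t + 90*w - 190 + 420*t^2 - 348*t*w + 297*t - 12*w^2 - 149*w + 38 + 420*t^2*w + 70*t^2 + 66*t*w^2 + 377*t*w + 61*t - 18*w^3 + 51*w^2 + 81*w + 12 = 490*t^2 - 56*t - 18*w^3 + w^2*(66*t + 39) + w*(420*t^2 + 29*t + 22) - 56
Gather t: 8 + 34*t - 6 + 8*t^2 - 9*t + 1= 8*t^2 + 25*t + 3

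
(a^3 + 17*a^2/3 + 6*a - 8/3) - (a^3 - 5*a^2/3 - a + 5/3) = 22*a^2/3 + 7*a - 13/3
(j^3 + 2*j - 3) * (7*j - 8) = 7*j^4 - 8*j^3 + 14*j^2 - 37*j + 24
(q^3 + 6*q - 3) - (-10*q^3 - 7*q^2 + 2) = 11*q^3 + 7*q^2 + 6*q - 5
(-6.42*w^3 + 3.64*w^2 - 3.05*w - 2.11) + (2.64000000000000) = -6.42*w^3 + 3.64*w^2 - 3.05*w + 0.53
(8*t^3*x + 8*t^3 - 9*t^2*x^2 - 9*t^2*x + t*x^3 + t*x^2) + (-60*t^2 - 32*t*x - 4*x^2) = 8*t^3*x + 8*t^3 - 9*t^2*x^2 - 9*t^2*x - 60*t^2 + t*x^3 + t*x^2 - 32*t*x - 4*x^2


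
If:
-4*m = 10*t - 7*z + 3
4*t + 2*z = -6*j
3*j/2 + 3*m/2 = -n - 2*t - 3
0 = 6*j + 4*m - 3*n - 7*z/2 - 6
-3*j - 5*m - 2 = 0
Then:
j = 139/699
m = -121/233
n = -488/233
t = -99/466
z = -40/233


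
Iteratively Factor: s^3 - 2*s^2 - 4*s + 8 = (s - 2)*(s^2 - 4) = (s - 2)*(s + 2)*(s - 2)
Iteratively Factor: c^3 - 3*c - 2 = (c + 1)*(c^2 - c - 2) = (c + 1)^2*(c - 2)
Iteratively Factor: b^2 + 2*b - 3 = (b + 3)*(b - 1)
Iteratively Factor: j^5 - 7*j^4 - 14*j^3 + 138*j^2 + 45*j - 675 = (j + 3)*(j^4 - 10*j^3 + 16*j^2 + 90*j - 225) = (j - 5)*(j + 3)*(j^3 - 5*j^2 - 9*j + 45) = (j - 5)^2*(j + 3)*(j^2 - 9) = (j - 5)^2*(j - 3)*(j + 3)*(j + 3)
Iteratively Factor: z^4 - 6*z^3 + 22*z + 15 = (z + 1)*(z^3 - 7*z^2 + 7*z + 15) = (z - 3)*(z + 1)*(z^2 - 4*z - 5) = (z - 5)*(z - 3)*(z + 1)*(z + 1)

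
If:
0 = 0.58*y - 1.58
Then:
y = 2.72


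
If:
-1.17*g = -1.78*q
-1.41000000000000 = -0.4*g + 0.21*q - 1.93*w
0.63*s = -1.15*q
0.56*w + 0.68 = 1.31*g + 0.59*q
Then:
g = 0.61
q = 0.40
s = -0.74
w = 0.65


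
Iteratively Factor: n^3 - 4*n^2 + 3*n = (n - 1)*(n^2 - 3*n) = (n - 3)*(n - 1)*(n)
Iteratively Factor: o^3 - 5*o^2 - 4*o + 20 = (o - 5)*(o^2 - 4) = (o - 5)*(o - 2)*(o + 2)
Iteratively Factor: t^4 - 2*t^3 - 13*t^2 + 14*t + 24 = (t + 1)*(t^3 - 3*t^2 - 10*t + 24) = (t - 4)*(t + 1)*(t^2 + t - 6) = (t - 4)*(t + 1)*(t + 3)*(t - 2)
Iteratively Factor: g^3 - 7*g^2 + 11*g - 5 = (g - 1)*(g^2 - 6*g + 5) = (g - 5)*(g - 1)*(g - 1)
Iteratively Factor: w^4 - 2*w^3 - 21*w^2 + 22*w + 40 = (w + 1)*(w^3 - 3*w^2 - 18*w + 40) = (w + 1)*(w + 4)*(w^2 - 7*w + 10) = (w - 5)*(w + 1)*(w + 4)*(w - 2)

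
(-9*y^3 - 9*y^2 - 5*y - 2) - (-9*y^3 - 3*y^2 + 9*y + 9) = -6*y^2 - 14*y - 11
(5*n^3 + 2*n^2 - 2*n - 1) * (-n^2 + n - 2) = -5*n^5 + 3*n^4 - 6*n^3 - 5*n^2 + 3*n + 2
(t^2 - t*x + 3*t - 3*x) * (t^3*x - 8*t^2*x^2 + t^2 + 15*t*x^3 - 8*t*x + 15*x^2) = t^5*x - 9*t^4*x^2 + 3*t^4*x + t^4 + 23*t^3*x^3 - 27*t^3*x^2 - 9*t^3*x + 3*t^3 - 15*t^2*x^4 + 69*t^2*x^3 + 23*t^2*x^2 - 27*t^2*x - 45*t*x^4 - 15*t*x^3 + 69*t*x^2 - 45*x^3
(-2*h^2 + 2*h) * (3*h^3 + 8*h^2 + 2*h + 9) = -6*h^5 - 10*h^4 + 12*h^3 - 14*h^2 + 18*h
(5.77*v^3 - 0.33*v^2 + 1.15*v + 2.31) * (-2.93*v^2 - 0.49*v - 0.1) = -16.9061*v^5 - 1.8604*v^4 - 3.7848*v^3 - 7.2988*v^2 - 1.2469*v - 0.231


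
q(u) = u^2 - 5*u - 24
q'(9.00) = 13.00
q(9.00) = 12.00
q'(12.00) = 19.00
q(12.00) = 60.00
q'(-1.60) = -8.20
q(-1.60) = -13.44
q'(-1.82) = -8.64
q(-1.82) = -11.59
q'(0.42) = -4.16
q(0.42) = -25.92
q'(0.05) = -4.90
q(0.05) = -24.25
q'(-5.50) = -16.00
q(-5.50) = 33.75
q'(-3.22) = -11.44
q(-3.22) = 2.47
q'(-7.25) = -19.50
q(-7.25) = 64.81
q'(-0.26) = -5.52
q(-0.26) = -22.63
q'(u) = 2*u - 5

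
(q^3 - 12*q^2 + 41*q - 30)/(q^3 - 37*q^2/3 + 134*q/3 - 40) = 3*(q - 1)/(3*q - 4)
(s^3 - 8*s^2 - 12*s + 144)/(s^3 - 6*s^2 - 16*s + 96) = (s - 6)/(s - 4)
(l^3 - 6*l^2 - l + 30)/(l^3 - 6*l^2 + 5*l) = (l^2 - l - 6)/(l*(l - 1))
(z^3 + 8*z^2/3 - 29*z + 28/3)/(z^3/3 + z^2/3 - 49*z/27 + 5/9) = 9*(z^2 + 3*z - 28)/(3*z^2 + 4*z - 15)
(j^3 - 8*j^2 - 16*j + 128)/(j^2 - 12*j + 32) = j + 4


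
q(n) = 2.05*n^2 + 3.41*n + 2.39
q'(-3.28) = -10.04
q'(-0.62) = 0.87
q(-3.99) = 21.42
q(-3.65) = 17.25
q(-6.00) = 55.73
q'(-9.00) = -33.49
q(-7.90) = 103.39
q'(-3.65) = -11.56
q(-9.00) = 137.75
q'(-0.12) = 2.92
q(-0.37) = 1.41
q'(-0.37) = 1.89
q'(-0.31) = 2.14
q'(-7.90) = -28.98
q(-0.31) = 1.53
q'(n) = 4.1*n + 3.41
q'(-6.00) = -21.19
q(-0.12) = 2.01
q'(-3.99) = -12.95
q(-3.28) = 13.26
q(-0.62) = 1.06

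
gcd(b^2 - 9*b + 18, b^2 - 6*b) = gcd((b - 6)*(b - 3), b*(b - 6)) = b - 6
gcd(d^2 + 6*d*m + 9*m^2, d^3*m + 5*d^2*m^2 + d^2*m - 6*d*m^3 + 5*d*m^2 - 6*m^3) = 1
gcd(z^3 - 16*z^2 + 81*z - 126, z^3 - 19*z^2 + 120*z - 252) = z^2 - 13*z + 42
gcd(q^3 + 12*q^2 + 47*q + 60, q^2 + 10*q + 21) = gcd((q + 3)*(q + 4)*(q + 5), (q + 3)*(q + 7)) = q + 3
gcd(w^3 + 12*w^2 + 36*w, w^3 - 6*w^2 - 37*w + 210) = w + 6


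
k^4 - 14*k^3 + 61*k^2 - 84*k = k*(k - 7)*(k - 4)*(k - 3)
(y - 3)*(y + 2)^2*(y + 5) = y^4 + 6*y^3 - 3*y^2 - 52*y - 60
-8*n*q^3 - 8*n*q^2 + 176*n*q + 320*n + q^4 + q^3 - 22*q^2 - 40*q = (-8*n + q)*(q - 5)*(q + 2)*(q + 4)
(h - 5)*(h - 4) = h^2 - 9*h + 20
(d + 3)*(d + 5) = d^2 + 8*d + 15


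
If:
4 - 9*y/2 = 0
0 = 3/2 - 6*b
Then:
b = 1/4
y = 8/9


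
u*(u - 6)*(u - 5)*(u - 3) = u^4 - 14*u^3 + 63*u^2 - 90*u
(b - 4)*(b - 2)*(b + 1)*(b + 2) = b^4 - 3*b^3 - 8*b^2 + 12*b + 16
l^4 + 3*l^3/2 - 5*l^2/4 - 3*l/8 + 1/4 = (l - 1/2)^2*(l + 1/2)*(l + 2)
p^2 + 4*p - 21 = (p - 3)*(p + 7)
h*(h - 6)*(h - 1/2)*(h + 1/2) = h^4 - 6*h^3 - h^2/4 + 3*h/2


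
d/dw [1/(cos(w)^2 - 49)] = 2*sin(w)*cos(w)/(cos(w)^2 - 49)^2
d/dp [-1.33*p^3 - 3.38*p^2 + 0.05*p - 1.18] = -3.99*p^2 - 6.76*p + 0.05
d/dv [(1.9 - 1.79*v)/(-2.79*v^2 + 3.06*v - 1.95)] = (-4.9941*v^2 + 10.602*v - 2.3235)/(7.7841*v^4 - 17.0748*v^3 + 20.2446*v^2 - 11.934*v + 3.8025)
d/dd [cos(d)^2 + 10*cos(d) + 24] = -2*(cos(d) + 5)*sin(d)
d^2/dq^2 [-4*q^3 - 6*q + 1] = -24*q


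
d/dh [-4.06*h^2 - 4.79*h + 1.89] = -8.12*h - 4.79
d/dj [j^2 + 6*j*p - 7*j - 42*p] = 2*j + 6*p - 7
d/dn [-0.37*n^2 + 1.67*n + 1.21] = 1.67 - 0.74*n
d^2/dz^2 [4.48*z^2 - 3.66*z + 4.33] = 8.96000000000000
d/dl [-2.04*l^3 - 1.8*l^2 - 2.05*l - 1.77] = -6.12*l^2 - 3.6*l - 2.05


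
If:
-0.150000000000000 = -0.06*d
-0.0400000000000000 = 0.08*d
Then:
No Solution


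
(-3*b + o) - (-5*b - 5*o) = 2*b + 6*o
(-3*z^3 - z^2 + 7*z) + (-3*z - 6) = -3*z^3 - z^2 + 4*z - 6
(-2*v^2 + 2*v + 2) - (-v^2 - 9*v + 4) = -v^2 + 11*v - 2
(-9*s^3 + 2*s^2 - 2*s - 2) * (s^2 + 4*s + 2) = -9*s^5 - 34*s^4 - 12*s^3 - 6*s^2 - 12*s - 4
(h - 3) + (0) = h - 3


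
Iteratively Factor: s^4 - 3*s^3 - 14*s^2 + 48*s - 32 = (s + 4)*(s^3 - 7*s^2 + 14*s - 8) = (s - 1)*(s + 4)*(s^2 - 6*s + 8) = (s - 2)*(s - 1)*(s + 4)*(s - 4)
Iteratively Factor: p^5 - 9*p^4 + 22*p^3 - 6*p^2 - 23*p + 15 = (p - 3)*(p^4 - 6*p^3 + 4*p^2 + 6*p - 5) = (p - 3)*(p - 1)*(p^3 - 5*p^2 - p + 5) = (p - 5)*(p - 3)*(p - 1)*(p^2 - 1) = (p - 5)*(p - 3)*(p - 1)*(p + 1)*(p - 1)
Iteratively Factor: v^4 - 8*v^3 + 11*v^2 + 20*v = (v)*(v^3 - 8*v^2 + 11*v + 20) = v*(v + 1)*(v^2 - 9*v + 20) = v*(v - 4)*(v + 1)*(v - 5)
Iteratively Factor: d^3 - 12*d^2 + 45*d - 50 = (d - 5)*(d^2 - 7*d + 10) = (d - 5)^2*(d - 2)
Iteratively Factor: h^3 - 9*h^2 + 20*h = (h - 5)*(h^2 - 4*h) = h*(h - 5)*(h - 4)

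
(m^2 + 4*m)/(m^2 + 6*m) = (m + 4)/(m + 6)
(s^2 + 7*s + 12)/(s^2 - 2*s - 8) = (s^2 + 7*s + 12)/(s^2 - 2*s - 8)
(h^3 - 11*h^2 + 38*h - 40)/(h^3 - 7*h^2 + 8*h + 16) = (h^2 - 7*h + 10)/(h^2 - 3*h - 4)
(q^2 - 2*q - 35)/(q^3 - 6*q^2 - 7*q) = (q + 5)/(q*(q + 1))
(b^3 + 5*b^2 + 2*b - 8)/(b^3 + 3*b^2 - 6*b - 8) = (b^2 + b - 2)/(b^2 - b - 2)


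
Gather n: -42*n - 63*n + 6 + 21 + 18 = 45 - 105*n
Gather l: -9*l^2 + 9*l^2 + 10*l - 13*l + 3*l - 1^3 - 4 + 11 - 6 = 0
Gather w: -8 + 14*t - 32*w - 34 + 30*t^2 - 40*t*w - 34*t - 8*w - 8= 30*t^2 - 20*t + w*(-40*t - 40) - 50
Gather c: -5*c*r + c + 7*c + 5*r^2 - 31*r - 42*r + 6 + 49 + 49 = c*(8 - 5*r) + 5*r^2 - 73*r + 104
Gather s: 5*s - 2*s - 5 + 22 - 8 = 3*s + 9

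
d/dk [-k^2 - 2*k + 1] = -2*k - 2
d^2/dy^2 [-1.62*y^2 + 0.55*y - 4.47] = -3.24000000000000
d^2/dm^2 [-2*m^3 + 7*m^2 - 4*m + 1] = 14 - 12*m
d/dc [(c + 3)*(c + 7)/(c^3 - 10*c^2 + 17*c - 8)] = (-c^3 - 21*c^2 + 33*c + 437)/(c^5 - 19*c^4 + 115*c^3 - 241*c^2 + 208*c - 64)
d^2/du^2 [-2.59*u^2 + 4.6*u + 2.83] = -5.18000000000000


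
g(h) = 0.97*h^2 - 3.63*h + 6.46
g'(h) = 1.94*h - 3.63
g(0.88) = 4.02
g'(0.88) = -1.92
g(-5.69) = 58.52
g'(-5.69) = -14.67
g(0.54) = 4.78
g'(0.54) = -2.58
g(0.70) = 4.39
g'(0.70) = -2.27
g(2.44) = 3.38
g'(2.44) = 1.10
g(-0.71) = 9.53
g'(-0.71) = -5.01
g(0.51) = 4.86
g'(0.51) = -2.64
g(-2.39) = 20.68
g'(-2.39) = -8.27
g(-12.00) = 189.70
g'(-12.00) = -26.91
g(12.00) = 102.58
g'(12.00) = 19.65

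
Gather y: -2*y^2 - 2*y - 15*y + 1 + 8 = -2*y^2 - 17*y + 9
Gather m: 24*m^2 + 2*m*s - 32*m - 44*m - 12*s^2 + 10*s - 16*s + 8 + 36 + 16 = 24*m^2 + m*(2*s - 76) - 12*s^2 - 6*s + 60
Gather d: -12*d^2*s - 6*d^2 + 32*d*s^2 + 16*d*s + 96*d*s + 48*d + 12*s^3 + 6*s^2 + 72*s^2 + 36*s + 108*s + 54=d^2*(-12*s - 6) + d*(32*s^2 + 112*s + 48) + 12*s^3 + 78*s^2 + 144*s + 54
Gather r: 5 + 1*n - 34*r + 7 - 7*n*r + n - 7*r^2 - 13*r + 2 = 2*n - 7*r^2 + r*(-7*n - 47) + 14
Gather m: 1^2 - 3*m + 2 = 3 - 3*m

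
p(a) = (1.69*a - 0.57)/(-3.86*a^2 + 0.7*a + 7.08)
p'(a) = (1.69*a - 0.57)*(7.72*a - 0.7)/(-3.86*a^2 + 0.7*a + 7.08)^2 + 1.69/(-3.86*a^2 + 0.7*a + 7.08)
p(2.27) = -0.29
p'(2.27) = 0.29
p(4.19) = -0.11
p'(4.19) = 0.03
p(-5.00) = 0.10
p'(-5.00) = 0.02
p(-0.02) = -0.09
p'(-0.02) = 0.25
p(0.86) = 0.18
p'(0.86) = 0.58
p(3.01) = -0.18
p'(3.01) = 0.09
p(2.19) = -0.32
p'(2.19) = 0.35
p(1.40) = 3.63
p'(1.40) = 77.69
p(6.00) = -0.07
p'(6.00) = 0.01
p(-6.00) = 0.08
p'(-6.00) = 0.01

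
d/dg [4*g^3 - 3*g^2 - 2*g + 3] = 12*g^2 - 6*g - 2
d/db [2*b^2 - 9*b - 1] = 4*b - 9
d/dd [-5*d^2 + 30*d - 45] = 30 - 10*d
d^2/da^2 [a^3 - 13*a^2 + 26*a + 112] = 6*a - 26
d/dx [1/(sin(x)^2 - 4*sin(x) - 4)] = 2*(2 - sin(x))*cos(x)/(4*sin(x) + cos(x)^2 + 3)^2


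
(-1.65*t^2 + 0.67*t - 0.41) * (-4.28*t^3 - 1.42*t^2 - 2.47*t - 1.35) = 7.062*t^5 - 0.5246*t^4 + 4.8789*t^3 + 1.1548*t^2 + 0.1082*t + 0.5535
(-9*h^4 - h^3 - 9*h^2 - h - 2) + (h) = -9*h^4 - h^3 - 9*h^2 - 2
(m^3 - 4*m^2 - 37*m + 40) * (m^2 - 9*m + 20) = m^5 - 13*m^4 + 19*m^3 + 293*m^2 - 1100*m + 800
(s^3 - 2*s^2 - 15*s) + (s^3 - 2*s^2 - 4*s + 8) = 2*s^3 - 4*s^2 - 19*s + 8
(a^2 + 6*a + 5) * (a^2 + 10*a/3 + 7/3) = a^4 + 28*a^3/3 + 82*a^2/3 + 92*a/3 + 35/3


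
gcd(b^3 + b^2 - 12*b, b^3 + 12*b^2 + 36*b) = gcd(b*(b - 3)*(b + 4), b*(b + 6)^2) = b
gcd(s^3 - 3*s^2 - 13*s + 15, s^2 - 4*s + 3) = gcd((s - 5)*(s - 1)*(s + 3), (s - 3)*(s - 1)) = s - 1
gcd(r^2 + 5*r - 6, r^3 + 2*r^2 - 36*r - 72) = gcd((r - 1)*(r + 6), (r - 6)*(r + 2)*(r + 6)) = r + 6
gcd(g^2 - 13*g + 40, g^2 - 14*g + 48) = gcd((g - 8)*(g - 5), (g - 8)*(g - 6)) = g - 8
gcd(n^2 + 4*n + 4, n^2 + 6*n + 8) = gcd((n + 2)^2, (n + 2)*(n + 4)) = n + 2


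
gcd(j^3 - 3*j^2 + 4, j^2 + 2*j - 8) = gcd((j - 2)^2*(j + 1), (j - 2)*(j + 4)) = j - 2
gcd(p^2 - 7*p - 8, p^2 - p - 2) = p + 1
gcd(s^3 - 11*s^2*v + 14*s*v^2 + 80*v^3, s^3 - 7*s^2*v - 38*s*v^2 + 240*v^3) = s^2 - 13*s*v + 40*v^2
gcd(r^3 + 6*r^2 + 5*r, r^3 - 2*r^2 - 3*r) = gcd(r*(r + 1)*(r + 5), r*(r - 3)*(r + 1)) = r^2 + r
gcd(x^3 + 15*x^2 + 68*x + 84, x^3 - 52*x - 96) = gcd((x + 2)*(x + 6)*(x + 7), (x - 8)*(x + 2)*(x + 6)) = x^2 + 8*x + 12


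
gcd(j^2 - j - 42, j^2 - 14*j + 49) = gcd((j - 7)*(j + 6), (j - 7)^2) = j - 7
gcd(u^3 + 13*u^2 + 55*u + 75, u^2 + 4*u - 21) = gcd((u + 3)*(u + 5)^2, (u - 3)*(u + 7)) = 1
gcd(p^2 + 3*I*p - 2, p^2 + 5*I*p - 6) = p + 2*I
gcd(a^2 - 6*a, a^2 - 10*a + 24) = a - 6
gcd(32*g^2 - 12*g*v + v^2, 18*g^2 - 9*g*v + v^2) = 1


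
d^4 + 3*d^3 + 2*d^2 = d^2*(d + 1)*(d + 2)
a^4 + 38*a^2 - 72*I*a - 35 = (a - 5*I)*(a - I)^2*(a + 7*I)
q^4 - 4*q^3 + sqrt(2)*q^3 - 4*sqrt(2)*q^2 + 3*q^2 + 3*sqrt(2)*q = q*(q - 3)*(q - 1)*(q + sqrt(2))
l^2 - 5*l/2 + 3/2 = (l - 3/2)*(l - 1)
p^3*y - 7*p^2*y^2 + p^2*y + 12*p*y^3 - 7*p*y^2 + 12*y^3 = (p - 4*y)*(p - 3*y)*(p*y + y)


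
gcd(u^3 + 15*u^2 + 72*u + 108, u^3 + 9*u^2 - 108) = u^2 + 12*u + 36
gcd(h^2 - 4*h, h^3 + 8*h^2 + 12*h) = h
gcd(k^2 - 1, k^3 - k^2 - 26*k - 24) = k + 1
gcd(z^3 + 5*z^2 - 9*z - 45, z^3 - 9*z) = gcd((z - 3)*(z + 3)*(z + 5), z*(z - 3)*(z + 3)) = z^2 - 9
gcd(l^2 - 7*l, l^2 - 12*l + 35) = l - 7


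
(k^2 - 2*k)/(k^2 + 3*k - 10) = k/(k + 5)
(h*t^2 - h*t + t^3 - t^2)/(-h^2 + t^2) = t*(t - 1)/(-h + t)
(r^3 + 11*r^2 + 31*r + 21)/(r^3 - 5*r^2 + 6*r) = (r^3 + 11*r^2 + 31*r + 21)/(r*(r^2 - 5*r + 6))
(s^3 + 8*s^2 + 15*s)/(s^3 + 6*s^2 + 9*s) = (s + 5)/(s + 3)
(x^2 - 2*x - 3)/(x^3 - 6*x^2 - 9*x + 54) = (x + 1)/(x^2 - 3*x - 18)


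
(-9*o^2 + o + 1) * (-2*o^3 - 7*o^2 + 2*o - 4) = 18*o^5 + 61*o^4 - 27*o^3 + 31*o^2 - 2*o - 4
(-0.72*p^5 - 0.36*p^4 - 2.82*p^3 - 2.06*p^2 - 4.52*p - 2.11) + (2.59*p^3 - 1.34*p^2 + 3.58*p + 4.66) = -0.72*p^5 - 0.36*p^4 - 0.23*p^3 - 3.4*p^2 - 0.94*p + 2.55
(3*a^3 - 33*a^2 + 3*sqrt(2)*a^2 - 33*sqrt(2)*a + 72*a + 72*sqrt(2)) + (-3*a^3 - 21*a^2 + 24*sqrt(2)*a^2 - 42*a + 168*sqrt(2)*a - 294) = -54*a^2 + 27*sqrt(2)*a^2 + 30*a + 135*sqrt(2)*a - 294 + 72*sqrt(2)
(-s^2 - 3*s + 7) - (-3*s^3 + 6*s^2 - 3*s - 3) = 3*s^3 - 7*s^2 + 10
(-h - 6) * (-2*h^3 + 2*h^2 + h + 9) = 2*h^4 + 10*h^3 - 13*h^2 - 15*h - 54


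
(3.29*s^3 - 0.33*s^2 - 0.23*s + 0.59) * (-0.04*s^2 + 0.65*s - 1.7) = -0.1316*s^5 + 2.1517*s^4 - 5.7983*s^3 + 0.3879*s^2 + 0.7745*s - 1.003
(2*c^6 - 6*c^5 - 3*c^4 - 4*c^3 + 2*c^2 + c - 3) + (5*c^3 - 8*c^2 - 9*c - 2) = 2*c^6 - 6*c^5 - 3*c^4 + c^3 - 6*c^2 - 8*c - 5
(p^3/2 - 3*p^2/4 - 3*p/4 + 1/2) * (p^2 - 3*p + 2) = p^5/2 - 9*p^4/4 + 5*p^3/2 + 5*p^2/4 - 3*p + 1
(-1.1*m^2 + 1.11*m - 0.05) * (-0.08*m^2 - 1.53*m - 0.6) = 0.088*m^4 + 1.5942*m^3 - 1.0343*m^2 - 0.5895*m + 0.03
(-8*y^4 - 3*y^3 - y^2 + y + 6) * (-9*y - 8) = 72*y^5 + 91*y^4 + 33*y^3 - y^2 - 62*y - 48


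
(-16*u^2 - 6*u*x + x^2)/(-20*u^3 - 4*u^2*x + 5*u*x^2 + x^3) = (-8*u + x)/(-10*u^2 + 3*u*x + x^2)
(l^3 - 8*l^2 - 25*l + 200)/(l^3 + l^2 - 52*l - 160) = (l - 5)/(l + 4)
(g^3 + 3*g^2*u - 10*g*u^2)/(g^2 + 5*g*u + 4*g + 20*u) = g*(g - 2*u)/(g + 4)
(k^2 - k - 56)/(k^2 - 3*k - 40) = (k + 7)/(k + 5)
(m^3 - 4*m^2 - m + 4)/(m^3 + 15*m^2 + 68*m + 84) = (m^3 - 4*m^2 - m + 4)/(m^3 + 15*m^2 + 68*m + 84)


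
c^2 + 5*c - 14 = (c - 2)*(c + 7)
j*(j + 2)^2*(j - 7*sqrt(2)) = j^4 - 7*sqrt(2)*j^3 + 4*j^3 - 28*sqrt(2)*j^2 + 4*j^2 - 28*sqrt(2)*j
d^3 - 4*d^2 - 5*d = d*(d - 5)*(d + 1)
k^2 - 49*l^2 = (k - 7*l)*(k + 7*l)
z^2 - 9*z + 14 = (z - 7)*(z - 2)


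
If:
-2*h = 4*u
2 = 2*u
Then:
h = -2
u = 1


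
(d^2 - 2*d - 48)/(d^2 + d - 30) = (d - 8)/(d - 5)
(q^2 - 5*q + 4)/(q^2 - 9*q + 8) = (q - 4)/(q - 8)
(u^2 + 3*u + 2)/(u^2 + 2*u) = (u + 1)/u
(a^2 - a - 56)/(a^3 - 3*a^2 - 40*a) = (a + 7)/(a*(a + 5))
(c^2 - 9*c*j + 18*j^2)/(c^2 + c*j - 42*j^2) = (c - 3*j)/(c + 7*j)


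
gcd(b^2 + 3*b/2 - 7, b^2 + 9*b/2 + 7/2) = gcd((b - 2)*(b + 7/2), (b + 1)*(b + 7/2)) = b + 7/2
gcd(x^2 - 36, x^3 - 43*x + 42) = x - 6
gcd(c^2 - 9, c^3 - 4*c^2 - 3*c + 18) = c - 3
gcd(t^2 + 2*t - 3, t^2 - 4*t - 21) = t + 3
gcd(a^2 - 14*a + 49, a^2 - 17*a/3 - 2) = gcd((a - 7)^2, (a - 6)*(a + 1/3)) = 1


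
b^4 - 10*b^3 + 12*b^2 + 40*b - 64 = (b - 8)*(b - 2)^2*(b + 2)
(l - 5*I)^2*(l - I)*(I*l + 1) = I*l^4 + 12*l^3 - 46*I*l^2 - 60*l + 25*I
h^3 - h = h*(h - 1)*(h + 1)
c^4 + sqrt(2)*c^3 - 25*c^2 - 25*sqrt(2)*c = c*(c - 5)*(c + 5)*(c + sqrt(2))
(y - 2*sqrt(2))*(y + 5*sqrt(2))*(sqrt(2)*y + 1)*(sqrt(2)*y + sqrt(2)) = 2*y^4 + 2*y^3 + 7*sqrt(2)*y^3 - 34*y^2 + 7*sqrt(2)*y^2 - 34*y - 20*sqrt(2)*y - 20*sqrt(2)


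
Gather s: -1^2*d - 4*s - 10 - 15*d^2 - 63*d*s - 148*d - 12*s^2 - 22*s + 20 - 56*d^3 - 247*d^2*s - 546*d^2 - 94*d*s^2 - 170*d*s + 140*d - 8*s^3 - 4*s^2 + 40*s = -56*d^3 - 561*d^2 - 9*d - 8*s^3 + s^2*(-94*d - 16) + s*(-247*d^2 - 233*d + 14) + 10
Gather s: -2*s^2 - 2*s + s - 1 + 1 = -2*s^2 - s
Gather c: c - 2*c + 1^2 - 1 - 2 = -c - 2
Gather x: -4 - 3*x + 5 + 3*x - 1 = 0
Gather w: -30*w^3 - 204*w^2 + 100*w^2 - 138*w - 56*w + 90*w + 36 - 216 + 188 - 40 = -30*w^3 - 104*w^2 - 104*w - 32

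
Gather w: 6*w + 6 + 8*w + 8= 14*w + 14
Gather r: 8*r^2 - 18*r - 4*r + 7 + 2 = 8*r^2 - 22*r + 9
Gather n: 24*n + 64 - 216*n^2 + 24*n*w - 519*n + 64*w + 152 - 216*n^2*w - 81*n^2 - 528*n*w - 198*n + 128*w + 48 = n^2*(-216*w - 297) + n*(-504*w - 693) + 192*w + 264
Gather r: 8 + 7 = 15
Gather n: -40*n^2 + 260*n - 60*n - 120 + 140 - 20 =-40*n^2 + 200*n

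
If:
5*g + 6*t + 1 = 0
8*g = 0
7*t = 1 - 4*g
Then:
No Solution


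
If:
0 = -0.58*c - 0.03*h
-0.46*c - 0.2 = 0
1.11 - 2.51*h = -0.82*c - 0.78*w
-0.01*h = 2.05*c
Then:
No Solution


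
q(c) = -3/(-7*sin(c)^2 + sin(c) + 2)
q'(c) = -3*(14*sin(c)*cos(c) - cos(c))/(-7*sin(c)^2 + sin(c) + 2)^2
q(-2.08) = 0.71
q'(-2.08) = -1.09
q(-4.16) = 1.35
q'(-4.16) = 3.48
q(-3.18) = -1.48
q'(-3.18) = -0.34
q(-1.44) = 0.51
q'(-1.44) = 0.17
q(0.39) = -2.19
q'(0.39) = -6.41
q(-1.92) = 0.59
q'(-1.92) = -0.55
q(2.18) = 1.59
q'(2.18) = 5.05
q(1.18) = 0.98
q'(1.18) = -1.46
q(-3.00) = -1.74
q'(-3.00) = -2.99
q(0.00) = -1.50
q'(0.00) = 0.75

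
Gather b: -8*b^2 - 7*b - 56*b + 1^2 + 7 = -8*b^2 - 63*b + 8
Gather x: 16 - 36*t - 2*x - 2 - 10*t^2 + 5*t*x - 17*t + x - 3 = -10*t^2 - 53*t + x*(5*t - 1) + 11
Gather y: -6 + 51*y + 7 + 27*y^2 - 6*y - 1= 27*y^2 + 45*y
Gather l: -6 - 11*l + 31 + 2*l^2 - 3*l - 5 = 2*l^2 - 14*l + 20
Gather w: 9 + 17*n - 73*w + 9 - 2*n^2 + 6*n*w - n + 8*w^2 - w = -2*n^2 + 16*n + 8*w^2 + w*(6*n - 74) + 18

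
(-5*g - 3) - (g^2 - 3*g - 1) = -g^2 - 2*g - 2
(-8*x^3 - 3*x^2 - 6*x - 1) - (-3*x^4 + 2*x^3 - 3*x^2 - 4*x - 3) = 3*x^4 - 10*x^3 - 2*x + 2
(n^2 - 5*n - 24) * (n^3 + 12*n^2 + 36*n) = n^5 + 7*n^4 - 48*n^3 - 468*n^2 - 864*n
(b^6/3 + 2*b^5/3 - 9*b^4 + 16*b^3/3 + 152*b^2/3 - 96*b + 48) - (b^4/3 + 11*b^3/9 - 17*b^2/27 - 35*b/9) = b^6/3 + 2*b^5/3 - 28*b^4/3 + 37*b^3/9 + 1385*b^2/27 - 829*b/9 + 48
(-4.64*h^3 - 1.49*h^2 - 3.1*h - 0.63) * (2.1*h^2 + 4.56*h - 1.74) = -9.744*h^5 - 24.2874*h^4 - 5.2308*h^3 - 12.8664*h^2 + 2.5212*h + 1.0962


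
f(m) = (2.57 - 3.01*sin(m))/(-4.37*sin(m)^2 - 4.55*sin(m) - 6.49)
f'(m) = (2.57 - 3.01*sin(m))*(8.74*sin(m)*cos(m) + 4.55*cos(m))/(-4.37*sin(m)^2 - 4.55*sin(m) - 6.49)^2 - 3.01*cos(m)/(-4.37*sin(m)^2 - 4.55*sin(m) - 6.49)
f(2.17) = -0.01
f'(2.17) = -0.13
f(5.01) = -0.89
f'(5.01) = -0.02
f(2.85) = -0.21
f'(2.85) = -0.53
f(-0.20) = -0.55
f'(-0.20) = 0.78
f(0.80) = -0.03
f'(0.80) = 0.20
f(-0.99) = -0.89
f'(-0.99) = 0.05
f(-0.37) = -0.68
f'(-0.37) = 0.68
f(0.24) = -0.24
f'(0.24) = 0.57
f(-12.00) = -0.09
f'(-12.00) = 0.32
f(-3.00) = -0.50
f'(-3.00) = -0.78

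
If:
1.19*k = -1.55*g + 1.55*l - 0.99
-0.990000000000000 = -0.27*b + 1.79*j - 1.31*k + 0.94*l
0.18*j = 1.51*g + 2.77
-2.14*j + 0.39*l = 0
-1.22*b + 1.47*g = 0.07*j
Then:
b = -2.23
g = -1.86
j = -0.20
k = 0.14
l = -1.11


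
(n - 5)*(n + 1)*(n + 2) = n^3 - 2*n^2 - 13*n - 10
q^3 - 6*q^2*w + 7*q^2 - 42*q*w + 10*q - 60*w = (q + 2)*(q + 5)*(q - 6*w)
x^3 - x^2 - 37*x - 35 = (x - 7)*(x + 1)*(x + 5)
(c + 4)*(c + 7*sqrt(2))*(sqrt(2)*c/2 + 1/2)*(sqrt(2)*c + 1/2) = c^4 + 4*c^3 + 31*sqrt(2)*c^3/4 + 43*c^2/4 + 31*sqrt(2)*c^2 + 7*sqrt(2)*c/4 + 43*c + 7*sqrt(2)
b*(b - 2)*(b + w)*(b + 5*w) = b^4 + 6*b^3*w - 2*b^3 + 5*b^2*w^2 - 12*b^2*w - 10*b*w^2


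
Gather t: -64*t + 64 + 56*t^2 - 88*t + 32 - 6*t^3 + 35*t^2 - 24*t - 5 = -6*t^3 + 91*t^2 - 176*t + 91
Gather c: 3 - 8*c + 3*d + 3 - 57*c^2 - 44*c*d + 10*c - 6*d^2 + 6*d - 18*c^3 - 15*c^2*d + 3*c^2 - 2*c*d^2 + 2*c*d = -18*c^3 + c^2*(-15*d - 54) + c*(-2*d^2 - 42*d + 2) - 6*d^2 + 9*d + 6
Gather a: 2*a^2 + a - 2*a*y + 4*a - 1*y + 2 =2*a^2 + a*(5 - 2*y) - y + 2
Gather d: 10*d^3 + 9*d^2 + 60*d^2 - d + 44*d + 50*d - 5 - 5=10*d^3 + 69*d^2 + 93*d - 10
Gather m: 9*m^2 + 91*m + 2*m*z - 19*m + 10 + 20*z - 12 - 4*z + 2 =9*m^2 + m*(2*z + 72) + 16*z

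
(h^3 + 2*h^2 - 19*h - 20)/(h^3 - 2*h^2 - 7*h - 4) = (h + 5)/(h + 1)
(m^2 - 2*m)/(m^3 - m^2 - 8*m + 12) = m/(m^2 + m - 6)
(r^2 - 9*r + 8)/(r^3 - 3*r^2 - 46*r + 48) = 1/(r + 6)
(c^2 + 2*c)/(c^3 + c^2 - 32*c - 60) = c/(c^2 - c - 30)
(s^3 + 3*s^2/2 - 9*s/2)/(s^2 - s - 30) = s*(-2*s^2 - 3*s + 9)/(2*(-s^2 + s + 30))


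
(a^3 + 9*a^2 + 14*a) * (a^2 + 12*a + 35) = a^5 + 21*a^4 + 157*a^3 + 483*a^2 + 490*a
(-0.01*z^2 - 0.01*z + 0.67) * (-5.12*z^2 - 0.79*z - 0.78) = 0.0512*z^4 + 0.0591*z^3 - 3.4147*z^2 - 0.5215*z - 0.5226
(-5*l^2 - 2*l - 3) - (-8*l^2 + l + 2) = 3*l^2 - 3*l - 5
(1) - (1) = 0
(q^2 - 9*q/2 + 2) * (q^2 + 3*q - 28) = q^4 - 3*q^3/2 - 79*q^2/2 + 132*q - 56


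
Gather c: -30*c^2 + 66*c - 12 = -30*c^2 + 66*c - 12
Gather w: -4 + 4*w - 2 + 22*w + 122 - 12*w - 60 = 14*w + 56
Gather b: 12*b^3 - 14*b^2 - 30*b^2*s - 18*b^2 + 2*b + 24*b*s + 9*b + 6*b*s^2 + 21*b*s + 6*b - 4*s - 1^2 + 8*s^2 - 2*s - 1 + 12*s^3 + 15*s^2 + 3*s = 12*b^3 + b^2*(-30*s - 32) + b*(6*s^2 + 45*s + 17) + 12*s^3 + 23*s^2 - 3*s - 2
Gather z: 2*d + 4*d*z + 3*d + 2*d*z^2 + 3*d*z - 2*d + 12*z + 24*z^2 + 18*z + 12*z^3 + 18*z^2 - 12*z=3*d + 12*z^3 + z^2*(2*d + 42) + z*(7*d + 18)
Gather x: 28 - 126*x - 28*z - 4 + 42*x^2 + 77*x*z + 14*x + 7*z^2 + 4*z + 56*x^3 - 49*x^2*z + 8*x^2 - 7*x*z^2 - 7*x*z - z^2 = 56*x^3 + x^2*(50 - 49*z) + x*(-7*z^2 + 70*z - 112) + 6*z^2 - 24*z + 24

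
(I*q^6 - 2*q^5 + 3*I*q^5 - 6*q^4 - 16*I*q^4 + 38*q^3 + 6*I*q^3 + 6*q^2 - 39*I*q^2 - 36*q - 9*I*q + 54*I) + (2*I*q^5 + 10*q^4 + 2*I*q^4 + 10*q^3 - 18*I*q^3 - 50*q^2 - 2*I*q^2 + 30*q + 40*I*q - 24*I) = I*q^6 - 2*q^5 + 5*I*q^5 + 4*q^4 - 14*I*q^4 + 48*q^3 - 12*I*q^3 - 44*q^2 - 41*I*q^2 - 6*q + 31*I*q + 30*I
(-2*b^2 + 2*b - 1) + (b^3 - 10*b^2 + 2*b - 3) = b^3 - 12*b^2 + 4*b - 4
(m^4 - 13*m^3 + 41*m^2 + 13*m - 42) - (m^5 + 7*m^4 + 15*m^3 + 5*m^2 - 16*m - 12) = -m^5 - 6*m^4 - 28*m^3 + 36*m^2 + 29*m - 30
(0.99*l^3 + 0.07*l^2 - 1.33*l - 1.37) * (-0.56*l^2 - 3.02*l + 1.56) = -0.5544*l^5 - 3.029*l^4 + 2.0778*l^3 + 4.893*l^2 + 2.0626*l - 2.1372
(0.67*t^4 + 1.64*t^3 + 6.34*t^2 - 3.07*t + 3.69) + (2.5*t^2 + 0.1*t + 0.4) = 0.67*t^4 + 1.64*t^3 + 8.84*t^2 - 2.97*t + 4.09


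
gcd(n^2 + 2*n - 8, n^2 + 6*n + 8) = n + 4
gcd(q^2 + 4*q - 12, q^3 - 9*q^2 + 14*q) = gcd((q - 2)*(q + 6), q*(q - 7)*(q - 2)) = q - 2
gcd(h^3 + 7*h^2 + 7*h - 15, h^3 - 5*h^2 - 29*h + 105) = h + 5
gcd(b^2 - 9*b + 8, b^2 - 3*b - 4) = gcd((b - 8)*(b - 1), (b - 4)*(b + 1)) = 1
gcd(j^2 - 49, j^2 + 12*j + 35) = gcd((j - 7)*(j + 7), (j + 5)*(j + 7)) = j + 7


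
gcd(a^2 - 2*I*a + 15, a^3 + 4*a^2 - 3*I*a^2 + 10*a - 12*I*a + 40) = a - 5*I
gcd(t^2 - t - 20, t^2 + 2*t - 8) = t + 4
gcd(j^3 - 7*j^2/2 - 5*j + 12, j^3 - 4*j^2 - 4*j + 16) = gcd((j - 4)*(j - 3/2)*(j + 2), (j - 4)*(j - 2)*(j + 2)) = j^2 - 2*j - 8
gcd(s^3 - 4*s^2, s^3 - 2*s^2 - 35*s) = s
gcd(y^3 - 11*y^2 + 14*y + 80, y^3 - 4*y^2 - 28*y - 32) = y^2 - 6*y - 16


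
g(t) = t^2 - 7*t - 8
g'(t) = 2*t - 7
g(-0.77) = -2.02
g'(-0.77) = -8.54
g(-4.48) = 43.43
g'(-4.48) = -15.96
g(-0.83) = -1.50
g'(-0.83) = -8.66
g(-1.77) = 7.52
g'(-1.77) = -10.54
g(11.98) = 51.66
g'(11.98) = 16.96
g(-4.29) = 40.43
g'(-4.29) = -15.58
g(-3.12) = 23.57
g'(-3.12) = -13.24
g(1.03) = -14.15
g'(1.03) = -4.94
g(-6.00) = 70.00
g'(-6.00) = -19.00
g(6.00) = -14.00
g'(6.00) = 5.00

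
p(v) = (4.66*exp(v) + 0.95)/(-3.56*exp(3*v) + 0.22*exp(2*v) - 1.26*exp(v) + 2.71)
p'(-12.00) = 0.00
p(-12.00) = 0.35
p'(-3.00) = 0.10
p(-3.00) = 0.45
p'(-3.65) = 0.05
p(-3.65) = 0.40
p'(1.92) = 0.06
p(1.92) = -0.03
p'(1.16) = 0.29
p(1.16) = -0.14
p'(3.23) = 0.00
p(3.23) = -0.00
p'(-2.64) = 0.14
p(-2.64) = 0.49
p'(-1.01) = 1.35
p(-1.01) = 1.26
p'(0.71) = 0.80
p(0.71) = -0.36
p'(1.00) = 0.41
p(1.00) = -0.19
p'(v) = (4.66*exp(v) + 0.95)*(10.68*exp(3*v) - 0.44*exp(2*v) + 1.26*exp(v))/(-3.56*exp(3*v) + 0.22*exp(2*v) - 1.26*exp(v) + 2.71)^2 + 4.66*exp(v)/(-3.56*exp(3*v) + 0.22*exp(2*v) - 1.26*exp(v) + 2.71)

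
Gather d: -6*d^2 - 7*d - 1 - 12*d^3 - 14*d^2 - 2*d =-12*d^3 - 20*d^2 - 9*d - 1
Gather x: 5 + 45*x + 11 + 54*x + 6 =99*x + 22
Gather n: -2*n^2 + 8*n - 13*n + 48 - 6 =-2*n^2 - 5*n + 42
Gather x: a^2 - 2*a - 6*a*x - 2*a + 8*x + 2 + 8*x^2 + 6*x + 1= a^2 - 4*a + 8*x^2 + x*(14 - 6*a) + 3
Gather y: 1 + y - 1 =y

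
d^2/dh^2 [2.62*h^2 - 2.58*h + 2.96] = 5.24000000000000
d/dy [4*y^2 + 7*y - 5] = 8*y + 7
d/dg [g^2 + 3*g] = 2*g + 3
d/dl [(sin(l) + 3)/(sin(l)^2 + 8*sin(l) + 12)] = (-6*sin(l) + cos(l)^2 - 13)*cos(l)/(sin(l)^2 + 8*sin(l) + 12)^2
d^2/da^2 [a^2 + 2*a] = 2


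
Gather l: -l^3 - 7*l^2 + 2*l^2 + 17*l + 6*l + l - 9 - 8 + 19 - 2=-l^3 - 5*l^2 + 24*l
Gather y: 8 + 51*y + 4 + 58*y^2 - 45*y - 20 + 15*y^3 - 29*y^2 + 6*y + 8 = 15*y^3 + 29*y^2 + 12*y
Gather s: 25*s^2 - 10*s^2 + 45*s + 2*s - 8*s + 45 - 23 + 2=15*s^2 + 39*s + 24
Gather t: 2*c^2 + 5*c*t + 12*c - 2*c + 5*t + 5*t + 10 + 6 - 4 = 2*c^2 + 10*c + t*(5*c + 10) + 12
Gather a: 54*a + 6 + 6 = 54*a + 12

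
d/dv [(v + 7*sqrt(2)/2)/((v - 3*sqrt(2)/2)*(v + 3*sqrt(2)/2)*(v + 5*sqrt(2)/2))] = 4*(-4*v^3 - 26*sqrt(2)*v^2 - 70*v + 9*sqrt(2))/(8*v^6 + 40*sqrt(2)*v^5 + 28*v^4 - 360*sqrt(2)*v^3 - 738*v^2 + 810*sqrt(2)*v + 2025)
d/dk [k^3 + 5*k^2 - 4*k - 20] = 3*k^2 + 10*k - 4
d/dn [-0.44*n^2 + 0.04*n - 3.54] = 0.04 - 0.88*n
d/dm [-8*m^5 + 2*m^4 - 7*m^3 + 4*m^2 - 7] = m*(-40*m^3 + 8*m^2 - 21*m + 8)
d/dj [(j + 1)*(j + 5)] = 2*j + 6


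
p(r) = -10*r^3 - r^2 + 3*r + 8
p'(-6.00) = -1065.00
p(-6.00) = 2114.00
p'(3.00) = -273.00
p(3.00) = -262.00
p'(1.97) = -117.37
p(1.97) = -66.42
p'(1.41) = -59.46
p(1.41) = -17.79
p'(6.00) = -1089.00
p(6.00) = -2170.00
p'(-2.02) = -115.37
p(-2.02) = 80.28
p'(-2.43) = -169.29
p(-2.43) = 138.29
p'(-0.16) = 2.55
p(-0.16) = 7.54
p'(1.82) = -100.01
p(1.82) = -50.14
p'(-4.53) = -603.57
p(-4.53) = 903.49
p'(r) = -30*r^2 - 2*r + 3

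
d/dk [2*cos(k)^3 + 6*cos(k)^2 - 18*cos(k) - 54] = 6*(sin(k)^2 - 2*cos(k) + 2)*sin(k)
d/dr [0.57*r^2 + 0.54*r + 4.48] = 1.14*r + 0.54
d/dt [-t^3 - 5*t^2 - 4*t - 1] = -3*t^2 - 10*t - 4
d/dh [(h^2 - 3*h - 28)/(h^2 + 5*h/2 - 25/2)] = 2*(11*h^2 + 62*h + 215)/(4*h^4 + 20*h^3 - 75*h^2 - 250*h + 625)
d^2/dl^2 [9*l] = 0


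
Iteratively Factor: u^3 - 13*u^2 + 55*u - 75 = (u - 5)*(u^2 - 8*u + 15) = (u - 5)*(u - 3)*(u - 5)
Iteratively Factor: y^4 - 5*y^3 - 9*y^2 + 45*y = (y - 3)*(y^3 - 2*y^2 - 15*y) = y*(y - 3)*(y^2 - 2*y - 15) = y*(y - 5)*(y - 3)*(y + 3)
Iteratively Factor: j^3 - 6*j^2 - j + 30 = (j + 2)*(j^2 - 8*j + 15) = (j - 5)*(j + 2)*(j - 3)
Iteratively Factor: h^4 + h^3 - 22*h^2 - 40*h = (h + 4)*(h^3 - 3*h^2 - 10*h) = (h - 5)*(h + 4)*(h^2 + 2*h) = (h - 5)*(h + 2)*(h + 4)*(h)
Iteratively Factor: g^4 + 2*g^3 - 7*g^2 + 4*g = (g + 4)*(g^3 - 2*g^2 + g) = (g - 1)*(g + 4)*(g^2 - g) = (g - 1)^2*(g + 4)*(g)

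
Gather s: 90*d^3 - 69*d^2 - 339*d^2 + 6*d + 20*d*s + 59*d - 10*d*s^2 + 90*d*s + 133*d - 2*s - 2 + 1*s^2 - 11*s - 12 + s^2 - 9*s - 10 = 90*d^3 - 408*d^2 + 198*d + s^2*(2 - 10*d) + s*(110*d - 22) - 24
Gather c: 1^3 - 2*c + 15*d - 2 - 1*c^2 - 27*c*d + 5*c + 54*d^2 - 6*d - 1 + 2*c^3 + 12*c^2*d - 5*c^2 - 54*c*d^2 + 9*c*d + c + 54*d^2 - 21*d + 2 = 2*c^3 + c^2*(12*d - 6) + c*(-54*d^2 - 18*d + 4) + 108*d^2 - 12*d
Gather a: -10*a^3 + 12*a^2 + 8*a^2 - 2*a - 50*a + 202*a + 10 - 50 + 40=-10*a^3 + 20*a^2 + 150*a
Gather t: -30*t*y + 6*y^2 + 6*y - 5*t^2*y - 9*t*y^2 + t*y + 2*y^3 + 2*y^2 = -5*t^2*y + t*(-9*y^2 - 29*y) + 2*y^3 + 8*y^2 + 6*y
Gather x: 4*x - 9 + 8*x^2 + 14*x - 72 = 8*x^2 + 18*x - 81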